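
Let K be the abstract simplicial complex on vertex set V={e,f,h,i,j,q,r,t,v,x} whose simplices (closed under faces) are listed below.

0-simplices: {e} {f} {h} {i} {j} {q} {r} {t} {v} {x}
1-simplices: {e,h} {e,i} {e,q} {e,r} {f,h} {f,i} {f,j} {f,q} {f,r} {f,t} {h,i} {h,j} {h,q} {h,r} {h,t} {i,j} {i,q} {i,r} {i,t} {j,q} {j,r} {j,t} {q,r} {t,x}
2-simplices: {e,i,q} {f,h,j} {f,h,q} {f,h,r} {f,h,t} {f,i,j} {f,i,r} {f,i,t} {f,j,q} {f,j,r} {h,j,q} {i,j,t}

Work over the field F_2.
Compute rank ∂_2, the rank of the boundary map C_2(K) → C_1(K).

rank∂_2=11

n_0=10 n_1=24 n_2=12  [Z2]
∂1: piv[eh,ei,eq,er,fh,fj,ft,tx] rk=8  ker:fi,fq,fr,hi,hj,hq,hr,ht,ij,iq,ir,it,jq,jr,jt,qr
∂2: piv[eiq,fhj,fhq,fhr,fht,fij,fir,fit,fjq,fjr,ijt] rk=11  ker:hjq
rk∂_2=11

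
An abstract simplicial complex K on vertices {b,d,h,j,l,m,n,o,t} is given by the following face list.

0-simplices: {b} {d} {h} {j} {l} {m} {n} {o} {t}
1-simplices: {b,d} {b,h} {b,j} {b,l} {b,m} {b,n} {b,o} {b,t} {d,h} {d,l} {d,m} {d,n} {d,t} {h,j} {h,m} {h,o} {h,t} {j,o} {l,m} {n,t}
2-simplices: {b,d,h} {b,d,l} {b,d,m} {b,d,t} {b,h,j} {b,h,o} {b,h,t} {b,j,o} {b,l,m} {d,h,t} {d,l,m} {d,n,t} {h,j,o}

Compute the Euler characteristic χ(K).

n_0=9 n_1=20 n_2=13
χ=+9−20+13=2

χ(K)=2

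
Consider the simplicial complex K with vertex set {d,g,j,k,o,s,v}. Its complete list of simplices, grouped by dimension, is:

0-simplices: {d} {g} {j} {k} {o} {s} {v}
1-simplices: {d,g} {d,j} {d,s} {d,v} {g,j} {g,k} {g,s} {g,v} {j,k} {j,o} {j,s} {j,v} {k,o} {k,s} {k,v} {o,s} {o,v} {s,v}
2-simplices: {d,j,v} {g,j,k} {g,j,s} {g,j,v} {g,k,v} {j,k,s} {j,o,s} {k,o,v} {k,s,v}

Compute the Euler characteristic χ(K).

χ(K)=-2

n_0=7 n_1=18 n_2=9
χ=+7−18+9=-2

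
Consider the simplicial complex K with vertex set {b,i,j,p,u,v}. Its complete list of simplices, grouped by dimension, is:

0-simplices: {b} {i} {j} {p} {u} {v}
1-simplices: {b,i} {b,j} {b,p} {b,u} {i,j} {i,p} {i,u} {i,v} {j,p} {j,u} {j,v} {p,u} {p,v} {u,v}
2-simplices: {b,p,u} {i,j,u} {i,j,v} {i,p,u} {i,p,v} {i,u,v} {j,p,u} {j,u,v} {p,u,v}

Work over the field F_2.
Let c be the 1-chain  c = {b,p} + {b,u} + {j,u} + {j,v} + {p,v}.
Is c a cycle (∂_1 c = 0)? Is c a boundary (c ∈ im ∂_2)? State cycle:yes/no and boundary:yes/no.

cycle:yes boundary:yes

n_0=6 n_1=14 n_2=9  [Z2]
∂1: piv[bi,bj,bp,bu,iv] rk=5  ker:ij,ip,iu,jp,ju,jv,pu,pv,uv
∂2: piv[bpu,iju,ijv,ipu,ipv,iuv,jpu] rk=7  ker:juv,puv
∂1c = 0
c vs im∂2: reduces to 0 ⇒ boundary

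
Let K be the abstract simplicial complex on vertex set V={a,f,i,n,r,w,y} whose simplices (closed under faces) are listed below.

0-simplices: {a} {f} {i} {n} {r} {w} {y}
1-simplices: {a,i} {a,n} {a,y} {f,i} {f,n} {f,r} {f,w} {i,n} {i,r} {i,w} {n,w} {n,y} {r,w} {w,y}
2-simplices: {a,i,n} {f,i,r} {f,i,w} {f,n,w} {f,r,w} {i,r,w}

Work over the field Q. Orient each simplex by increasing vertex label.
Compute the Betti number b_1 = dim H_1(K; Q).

b_1=3

n_0=7 n_1=14 n_2=6  [Q]
∂1: piv[ai,an,ay,fi,fr,fw] rk=6  ker:fn,in,ir,iw,nw,ny,rw,wy
∂2: piv[ain,fir,fiw,fnw,frw] rk=5  ker:irw
b_1=(14−6)−5=3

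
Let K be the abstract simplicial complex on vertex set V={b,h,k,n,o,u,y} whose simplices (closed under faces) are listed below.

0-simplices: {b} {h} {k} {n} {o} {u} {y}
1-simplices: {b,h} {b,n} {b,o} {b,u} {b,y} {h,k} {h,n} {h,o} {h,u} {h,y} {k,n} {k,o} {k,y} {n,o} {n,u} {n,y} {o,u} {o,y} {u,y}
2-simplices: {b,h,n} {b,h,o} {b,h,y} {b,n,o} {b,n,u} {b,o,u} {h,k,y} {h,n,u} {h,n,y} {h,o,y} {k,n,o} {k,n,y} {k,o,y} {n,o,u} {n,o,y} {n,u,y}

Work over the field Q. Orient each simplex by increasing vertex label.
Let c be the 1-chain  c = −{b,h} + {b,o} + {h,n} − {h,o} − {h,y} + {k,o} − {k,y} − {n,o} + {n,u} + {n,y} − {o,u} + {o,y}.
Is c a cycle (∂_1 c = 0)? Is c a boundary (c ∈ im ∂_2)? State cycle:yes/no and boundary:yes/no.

n_0=7 n_1=19 n_2=16  [Q]
∂1: piv[bh,bn,bo,bu,by,hk] rk=6  ker:hn,ho,hu,hy,kn,ko,ky,no,nu,ny,ou,oy,uy
∂2: piv[bhn,bho,bhy,bno,bnu,bou,hky,hnu,hny,hoy,kno,kny,nuy] rk=13  ker:koy,nou,noy
∂1c = 0
c vs im∂2: reduces to 0 ⇒ boundary

cycle:yes boundary:yes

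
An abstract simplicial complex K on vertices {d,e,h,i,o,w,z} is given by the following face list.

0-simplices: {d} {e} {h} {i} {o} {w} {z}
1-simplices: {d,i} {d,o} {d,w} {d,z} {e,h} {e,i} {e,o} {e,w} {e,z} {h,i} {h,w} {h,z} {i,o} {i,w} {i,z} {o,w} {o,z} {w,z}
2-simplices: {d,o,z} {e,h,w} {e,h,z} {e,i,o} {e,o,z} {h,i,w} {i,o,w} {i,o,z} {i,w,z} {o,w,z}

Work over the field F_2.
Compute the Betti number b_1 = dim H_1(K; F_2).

b_1=3

n_0=7 n_1=18 n_2=10  [Z2]
∂1: piv[di,do,dw,dz,eh,ei] rk=6  ker:eo,ew,ez,hi,hw,hz,io,iw,iz,ow,oz,wz
∂2: piv[doz,ehw,ehz,eio,eoz,hiw,iow,ioz,iwz] rk=9  ker:owz
b_1=(18−6)−9=3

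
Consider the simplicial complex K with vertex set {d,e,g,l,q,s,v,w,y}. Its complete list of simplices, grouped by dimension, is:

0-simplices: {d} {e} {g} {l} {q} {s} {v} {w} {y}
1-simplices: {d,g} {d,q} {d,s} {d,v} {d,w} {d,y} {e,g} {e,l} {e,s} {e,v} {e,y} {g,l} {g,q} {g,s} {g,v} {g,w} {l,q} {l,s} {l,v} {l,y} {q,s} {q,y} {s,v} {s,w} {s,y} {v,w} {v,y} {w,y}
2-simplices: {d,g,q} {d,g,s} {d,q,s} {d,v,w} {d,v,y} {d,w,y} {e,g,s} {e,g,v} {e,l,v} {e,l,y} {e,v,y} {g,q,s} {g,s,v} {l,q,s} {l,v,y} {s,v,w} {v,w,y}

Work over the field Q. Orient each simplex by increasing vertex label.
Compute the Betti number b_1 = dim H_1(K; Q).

n_0=9 n_1=28 n_2=17  [Q]
∂1: piv[dg,dq,ds,dv,dw,dy,eg,el] rk=8  ker:es,ev,ey,gl,gq,gs,gv,gw,lq,ls,lv,ly,qs,qy,sv,sw,sy,vw,vy,wy
∂2: piv[dgq,dgs,dqs,dvw,dvy,dwy,egs,egv,elv,ely,evy,gsv,lqs,svw] rk=14  ker:gqs,lvy,vwy
b_1=(28−8)−14=6

b_1=6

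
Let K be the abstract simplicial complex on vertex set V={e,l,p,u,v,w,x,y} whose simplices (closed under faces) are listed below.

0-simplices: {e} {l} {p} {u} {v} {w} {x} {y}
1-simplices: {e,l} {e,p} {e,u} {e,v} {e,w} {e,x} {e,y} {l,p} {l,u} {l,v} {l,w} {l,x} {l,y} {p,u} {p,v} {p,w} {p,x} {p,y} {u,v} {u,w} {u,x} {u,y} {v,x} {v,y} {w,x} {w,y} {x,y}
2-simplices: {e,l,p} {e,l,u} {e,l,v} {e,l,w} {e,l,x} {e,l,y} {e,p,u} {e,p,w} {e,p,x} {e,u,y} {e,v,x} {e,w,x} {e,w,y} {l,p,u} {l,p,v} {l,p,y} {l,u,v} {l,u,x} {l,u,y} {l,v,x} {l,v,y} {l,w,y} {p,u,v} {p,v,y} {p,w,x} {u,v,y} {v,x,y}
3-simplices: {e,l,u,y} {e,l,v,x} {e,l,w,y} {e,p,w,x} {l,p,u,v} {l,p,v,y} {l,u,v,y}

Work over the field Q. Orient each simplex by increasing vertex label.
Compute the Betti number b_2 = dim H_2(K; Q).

b_2=1

n_0=8 n_1=27 n_2=27 n_3=7  [Q]
∂1: piv[el,ep,eu,ev,ew,ex,ey] rk=7  ker:lp,lu,lv,lw,lx,ly,pu,pv,pw,px,py,uv,uw,ux,uy,vx,vy,wx,wy,xy
∂2: piv[elp,elu,elv,elw,elx,ely,epu,epw,epx,euy,evx,ewx,ewy,lpv,lpy,luv,lux,lvy,vxy] rk=19  ker:lpu,luy,lvx,lwy,puv,pvy,pwx,uvy
∂3: piv[eluy,elvx,elwy,epwx,lpuv,lpvy,luvy] rk=7
b_2=(27−19)−7=1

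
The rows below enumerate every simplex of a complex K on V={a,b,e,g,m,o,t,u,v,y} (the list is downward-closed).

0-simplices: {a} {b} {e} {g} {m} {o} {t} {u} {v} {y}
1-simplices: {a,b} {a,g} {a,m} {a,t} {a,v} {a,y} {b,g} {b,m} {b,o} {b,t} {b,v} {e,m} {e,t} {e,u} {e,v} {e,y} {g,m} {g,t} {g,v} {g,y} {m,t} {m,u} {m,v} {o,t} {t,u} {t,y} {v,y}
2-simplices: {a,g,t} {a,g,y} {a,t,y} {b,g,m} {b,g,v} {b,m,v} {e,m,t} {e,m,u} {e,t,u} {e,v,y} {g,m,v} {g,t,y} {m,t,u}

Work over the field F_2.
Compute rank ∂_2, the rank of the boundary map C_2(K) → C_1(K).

rank∂_2=10

n_0=10 n_1=27 n_2=13  [Z2]
∂1: piv[ab,ag,am,at,av,ay,bo,em,eu] rk=9  ker:bg,bm,bt,bv,et,ev,ey,gm,gt,gv,gy,mt,mu,mv,ot,tu,ty,vy
∂2: piv[agt,agy,aty,bgm,bgv,bmv,emt,emu,etu,evy] rk=10  ker:gmv,gty,mtu
rk∂_2=10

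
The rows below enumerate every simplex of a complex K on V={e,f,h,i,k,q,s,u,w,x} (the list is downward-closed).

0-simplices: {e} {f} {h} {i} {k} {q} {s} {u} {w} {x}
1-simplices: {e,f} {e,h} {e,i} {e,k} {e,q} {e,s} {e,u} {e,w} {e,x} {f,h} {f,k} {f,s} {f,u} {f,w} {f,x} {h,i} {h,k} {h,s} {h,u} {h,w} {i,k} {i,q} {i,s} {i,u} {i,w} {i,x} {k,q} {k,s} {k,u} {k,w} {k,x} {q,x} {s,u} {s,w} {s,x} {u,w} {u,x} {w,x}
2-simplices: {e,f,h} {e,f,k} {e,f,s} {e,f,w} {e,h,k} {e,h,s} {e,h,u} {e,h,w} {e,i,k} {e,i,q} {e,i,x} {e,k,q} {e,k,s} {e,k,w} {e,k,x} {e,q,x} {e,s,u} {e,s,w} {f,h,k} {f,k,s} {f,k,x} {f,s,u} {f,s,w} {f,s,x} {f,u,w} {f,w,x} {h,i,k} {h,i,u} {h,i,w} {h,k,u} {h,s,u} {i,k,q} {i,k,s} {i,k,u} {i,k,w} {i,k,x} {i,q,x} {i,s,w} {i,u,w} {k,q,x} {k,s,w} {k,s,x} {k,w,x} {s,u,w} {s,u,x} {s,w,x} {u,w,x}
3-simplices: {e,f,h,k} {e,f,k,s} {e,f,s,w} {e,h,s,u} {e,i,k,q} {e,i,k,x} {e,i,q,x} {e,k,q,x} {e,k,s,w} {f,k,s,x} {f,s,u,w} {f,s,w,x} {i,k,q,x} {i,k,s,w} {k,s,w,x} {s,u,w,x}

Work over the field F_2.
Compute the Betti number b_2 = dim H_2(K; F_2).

n_0=10 n_1=38 n_2=47 n_3=16  [Z2]
∂1: piv[ef,eh,ei,ek,eq,es,eu,ew,ex] rk=9  ker:fh,fk,fs,fu,fw,fx,hi,hk,hs,hu,hw,ik,iq,is,iu,iw,ix,kq,ks,ku,kw,kx,qx,su,sw,sx,uw,ux,wx
∂2: piv[efh,efk,efs,efw,ehk,ehs,ehu,ehw,eik,eiq,eix,ekq,eks,ekw,ekx,eqx,esu,esw,fkx,fsu,fsx,fuw,fwx,hik,hiu,hiw,hku,iks,sux] rk=29  ker:fhk,fks,fsw,hsu,ikq,iku,ikw,ikx,iqx,isw,iuw,kqx,ksw,ksx,kwx,suw,swx,uwx
∂3: piv[efhk,efks,efsw,ehsu,eikq,eikx,eiqx,ekqx,eksw,fksx,fsuw,fswx,iksw,kswx,suwx] rk=15  ker:ikqx
b_2=(47−29)−15=3

b_2=3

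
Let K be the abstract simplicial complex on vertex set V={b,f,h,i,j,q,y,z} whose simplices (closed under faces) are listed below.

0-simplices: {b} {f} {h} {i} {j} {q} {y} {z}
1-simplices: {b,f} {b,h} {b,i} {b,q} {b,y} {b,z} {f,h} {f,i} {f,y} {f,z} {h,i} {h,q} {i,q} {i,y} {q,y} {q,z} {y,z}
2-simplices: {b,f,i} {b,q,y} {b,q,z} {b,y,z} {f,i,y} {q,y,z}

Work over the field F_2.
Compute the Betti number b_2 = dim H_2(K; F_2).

n_0=8 n_1=17 n_2=6  [Z2]
∂1: piv[bf,bh,bi,bq,by,bz] rk=6  ker:fh,fi,fy,fz,hi,hq,iq,iy,qy,qz,yz
∂2: piv[bfi,bqy,bqz,byz,fiy] rk=5  ker:qyz
b_2=(6−5)−0=1

b_2=1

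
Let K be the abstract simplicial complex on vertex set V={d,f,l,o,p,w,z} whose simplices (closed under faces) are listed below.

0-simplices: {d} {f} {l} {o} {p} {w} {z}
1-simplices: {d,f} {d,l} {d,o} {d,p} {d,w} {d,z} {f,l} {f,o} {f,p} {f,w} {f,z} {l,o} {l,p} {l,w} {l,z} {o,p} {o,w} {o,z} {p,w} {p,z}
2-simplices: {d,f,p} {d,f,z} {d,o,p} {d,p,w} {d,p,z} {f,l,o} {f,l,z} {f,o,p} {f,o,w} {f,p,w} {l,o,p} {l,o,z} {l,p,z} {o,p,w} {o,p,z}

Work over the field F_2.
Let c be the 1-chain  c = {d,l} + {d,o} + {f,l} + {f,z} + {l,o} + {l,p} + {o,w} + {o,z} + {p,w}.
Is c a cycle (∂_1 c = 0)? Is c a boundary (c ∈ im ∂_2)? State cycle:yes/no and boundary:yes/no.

cycle:yes boundary:no

n_0=7 n_1=20 n_2=15  [Z2]
∂1: piv[df,dl,do,dp,dw,dz] rk=6  ker:fl,fo,fp,fw,fz,lo,lp,lw,lz,op,ow,oz,pw,pz
∂2: piv[dfp,dfz,dop,dpw,dpz,flo,flz,fop,fow,fpw,lop,loz] rk=12  ker:lpz,opw,opz
∂1c = 0
c vs im∂2: residual ≠ 0 ⇒ not boundary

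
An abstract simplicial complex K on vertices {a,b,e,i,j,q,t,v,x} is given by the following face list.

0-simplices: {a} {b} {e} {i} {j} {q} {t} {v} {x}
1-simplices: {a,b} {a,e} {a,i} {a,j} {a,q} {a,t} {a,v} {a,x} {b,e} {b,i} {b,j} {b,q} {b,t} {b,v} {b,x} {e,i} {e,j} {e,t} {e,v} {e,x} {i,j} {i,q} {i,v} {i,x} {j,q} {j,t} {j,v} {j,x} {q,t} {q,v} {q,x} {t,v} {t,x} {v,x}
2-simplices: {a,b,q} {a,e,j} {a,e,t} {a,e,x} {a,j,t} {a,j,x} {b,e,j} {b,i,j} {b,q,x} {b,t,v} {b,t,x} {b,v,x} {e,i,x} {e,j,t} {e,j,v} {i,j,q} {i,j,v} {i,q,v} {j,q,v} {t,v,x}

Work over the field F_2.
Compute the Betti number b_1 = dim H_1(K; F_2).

n_0=9 n_1=34 n_2=20  [Z2]
∂1: piv[ab,ae,ai,aj,aq,at,av,ax] rk=8  ker:be,bi,bj,bq,bt,bv,bx,ei,ej,et,ev,ex,ij,iq,iv,ix,jq,jt,jv,jx,qt,qv,qx,tv,tx,vx
∂2: piv[abq,aej,aet,aex,ajt,ajx,bej,bij,bqx,btv,btx,bvx,eix,ejv,ijq,ijv,iqv] rk=17  ker:ejt,jqv,tvx
b_1=(34−8)−17=9

b_1=9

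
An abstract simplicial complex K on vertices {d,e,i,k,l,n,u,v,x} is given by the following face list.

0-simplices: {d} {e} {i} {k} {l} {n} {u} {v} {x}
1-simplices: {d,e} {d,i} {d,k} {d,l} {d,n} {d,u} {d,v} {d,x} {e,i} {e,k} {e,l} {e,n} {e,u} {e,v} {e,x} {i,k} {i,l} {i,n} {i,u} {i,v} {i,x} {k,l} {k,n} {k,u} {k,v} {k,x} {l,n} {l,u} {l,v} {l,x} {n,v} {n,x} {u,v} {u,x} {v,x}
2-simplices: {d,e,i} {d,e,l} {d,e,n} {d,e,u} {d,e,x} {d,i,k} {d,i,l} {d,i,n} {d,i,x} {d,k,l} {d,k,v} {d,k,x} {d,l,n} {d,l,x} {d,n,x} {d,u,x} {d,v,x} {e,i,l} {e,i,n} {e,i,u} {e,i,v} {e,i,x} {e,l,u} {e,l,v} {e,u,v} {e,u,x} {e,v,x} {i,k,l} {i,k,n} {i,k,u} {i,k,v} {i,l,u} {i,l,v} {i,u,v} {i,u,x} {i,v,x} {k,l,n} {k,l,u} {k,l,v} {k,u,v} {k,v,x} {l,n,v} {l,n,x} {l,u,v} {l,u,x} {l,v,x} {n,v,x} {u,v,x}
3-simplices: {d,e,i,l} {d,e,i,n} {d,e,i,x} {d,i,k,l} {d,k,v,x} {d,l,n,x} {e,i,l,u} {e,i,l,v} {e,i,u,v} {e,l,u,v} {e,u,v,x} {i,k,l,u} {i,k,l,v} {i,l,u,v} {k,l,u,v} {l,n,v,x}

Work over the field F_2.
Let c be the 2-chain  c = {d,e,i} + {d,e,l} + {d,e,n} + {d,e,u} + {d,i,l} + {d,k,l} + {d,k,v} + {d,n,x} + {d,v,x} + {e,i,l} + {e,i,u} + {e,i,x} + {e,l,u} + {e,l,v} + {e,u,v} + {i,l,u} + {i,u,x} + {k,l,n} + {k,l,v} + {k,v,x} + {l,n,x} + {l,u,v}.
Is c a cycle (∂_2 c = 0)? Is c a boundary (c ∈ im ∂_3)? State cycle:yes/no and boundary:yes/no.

n_0=9 n_1=35 n_2=48 n_3=16  [Z2]
∂1: piv[de,di,dk,dl,dn,du,dv,dx] rk=8  ker:ei,ek,el,en,eu,ev,ex,ik,il,in,iu,iv,ix,kl,kn,ku,kv,kx,ln,lu,lv,lx,nv,nx,uv,ux,vx
∂2: piv[dei,del,den,deu,dex,dik,dil,din,dix,dkl,dkv,dkx,dln,dlx,dnx,dux,dvx,eiu,eiv,elu,elv,euv,evx,ikn,iku,lnv] rk=26  ker:eil,ein,eix,eux,ikl,ikv,ilu,ilv,iuv,iux,ivx,kln,klu,klv,kuv,kvx,lnx,luv,lux,lvx,nvx,uvx
∂3: piv[deil,dein,deix,dikl,dkvx,dlnx,eilu,eilv,eiuv,eluv,euvx,iklu,iklv,kluv,lnvx] rk=15  ker:iluv
∂2c = {d,l} + {d,u} + {e,n} + {e,x} + {i,l} + {i,u} + {k,l} + {k,n} + {k,v} + {k,x} + {l,u} + {l,v} + {l,x} + {u,x}

cycle:no boundary:no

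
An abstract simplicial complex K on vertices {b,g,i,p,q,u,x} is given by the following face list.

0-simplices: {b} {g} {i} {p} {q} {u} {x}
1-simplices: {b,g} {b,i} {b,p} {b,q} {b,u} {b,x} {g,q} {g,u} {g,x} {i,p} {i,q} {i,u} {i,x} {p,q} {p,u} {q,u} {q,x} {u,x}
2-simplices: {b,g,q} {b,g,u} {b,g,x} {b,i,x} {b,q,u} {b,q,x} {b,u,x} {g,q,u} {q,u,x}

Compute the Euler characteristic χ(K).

χ(K)=-2

n_0=7 n_1=18 n_2=9
χ=+7−18+9=-2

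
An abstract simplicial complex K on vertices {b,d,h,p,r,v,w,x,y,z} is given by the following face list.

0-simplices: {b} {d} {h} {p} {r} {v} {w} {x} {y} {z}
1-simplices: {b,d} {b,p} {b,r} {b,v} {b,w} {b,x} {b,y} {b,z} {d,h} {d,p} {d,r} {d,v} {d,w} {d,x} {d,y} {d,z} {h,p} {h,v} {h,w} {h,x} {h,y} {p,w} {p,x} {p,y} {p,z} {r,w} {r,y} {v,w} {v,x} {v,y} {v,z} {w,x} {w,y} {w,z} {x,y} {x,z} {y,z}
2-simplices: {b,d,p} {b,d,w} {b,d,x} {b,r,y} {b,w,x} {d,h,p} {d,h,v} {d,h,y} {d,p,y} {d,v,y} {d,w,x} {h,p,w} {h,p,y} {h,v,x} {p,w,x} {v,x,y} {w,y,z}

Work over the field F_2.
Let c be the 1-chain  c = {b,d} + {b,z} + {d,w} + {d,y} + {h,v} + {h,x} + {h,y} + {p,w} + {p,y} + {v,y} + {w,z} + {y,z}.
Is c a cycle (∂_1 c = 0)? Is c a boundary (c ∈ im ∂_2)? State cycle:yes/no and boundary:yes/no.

n_0=10 n_1=37 n_2=17  [Z2]
∂1: piv[bd,bp,br,bv,bw,bx,by,bz,dh] rk=9  ker:dp,dr,dv,dw,dx,dy,dz,hp,hv,hw,hx,hy,pw,px,py,pz,rw,ry,vw,vx,vy,vz,wx,wy,wz,xy,xz,yz
∂2: piv[bdp,bdw,bdx,bry,bwx,dhp,dhv,dhy,dpy,dvy,hpw,hvx,pwx,vxy,wyz] rk=15  ker:dwx,hpy
∂1c = {d} + {h} + {w} + {x} + {y} + {z}

cycle:no boundary:no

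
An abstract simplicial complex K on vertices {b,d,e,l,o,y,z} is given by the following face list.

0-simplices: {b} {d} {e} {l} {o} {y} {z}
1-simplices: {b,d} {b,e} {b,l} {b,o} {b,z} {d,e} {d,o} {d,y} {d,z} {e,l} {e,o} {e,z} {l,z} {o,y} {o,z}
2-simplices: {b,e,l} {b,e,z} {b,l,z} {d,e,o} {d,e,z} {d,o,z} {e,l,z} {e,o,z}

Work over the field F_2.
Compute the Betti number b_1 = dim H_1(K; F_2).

b_1=3

n_0=7 n_1=15 n_2=8  [Z2]
∂1: piv[bd,be,bl,bo,bz,dy] rk=6  ker:de,do,dz,el,eo,ez,lz,oy,oz
∂2: piv[bel,bez,blz,deo,dez,doz] rk=6  ker:elz,eoz
b_1=(15−6)−6=3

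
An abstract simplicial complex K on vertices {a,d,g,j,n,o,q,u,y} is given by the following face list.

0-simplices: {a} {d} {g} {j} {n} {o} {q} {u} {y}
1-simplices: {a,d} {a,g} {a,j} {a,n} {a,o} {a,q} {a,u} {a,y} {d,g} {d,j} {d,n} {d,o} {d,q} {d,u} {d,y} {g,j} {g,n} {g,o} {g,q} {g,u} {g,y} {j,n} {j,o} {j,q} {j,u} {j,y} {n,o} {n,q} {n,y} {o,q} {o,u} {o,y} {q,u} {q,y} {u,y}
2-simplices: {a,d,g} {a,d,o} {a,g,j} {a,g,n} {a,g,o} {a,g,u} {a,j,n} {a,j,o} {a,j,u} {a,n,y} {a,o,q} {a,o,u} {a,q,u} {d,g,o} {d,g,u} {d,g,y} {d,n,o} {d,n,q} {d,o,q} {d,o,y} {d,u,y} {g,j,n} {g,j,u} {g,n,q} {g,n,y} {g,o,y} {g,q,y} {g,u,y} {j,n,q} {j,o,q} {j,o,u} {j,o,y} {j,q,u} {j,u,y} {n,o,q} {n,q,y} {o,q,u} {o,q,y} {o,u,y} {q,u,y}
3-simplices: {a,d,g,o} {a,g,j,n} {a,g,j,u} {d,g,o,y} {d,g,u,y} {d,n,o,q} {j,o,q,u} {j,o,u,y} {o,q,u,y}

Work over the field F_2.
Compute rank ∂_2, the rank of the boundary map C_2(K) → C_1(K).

n_0=9 n_1=35 n_2=40 n_3=9  [Z2]
∂1: piv[ad,ag,aj,an,ao,aq,au,ay] rk=8  ker:dg,dj,dn,do,dq,du,dy,gj,gn,go,gq,gu,gy,jn,jo,jq,ju,jy,no,nq,ny,oq,ou,oy,qu,qy,uy
∂2: piv[adg,ado,agj,agn,ago,agu,ajn,ajo,aju,any,aoq,aou,aqu,dgu,dgy,dno,dnq,doq,doy,duy,gnq,gny,gqy,jnq,joq,joy] rk=26  ker:dgo,gjn,gju,goy,guy,jou,jqu,juy,noq,nqy,oqu,oqy,ouy,quy
∂3: piv[adgo,agjn,agju,dgoy,dguy,dnoq,joqu,jouy,oquy] rk=9
rk∂_2=26

rank∂_2=26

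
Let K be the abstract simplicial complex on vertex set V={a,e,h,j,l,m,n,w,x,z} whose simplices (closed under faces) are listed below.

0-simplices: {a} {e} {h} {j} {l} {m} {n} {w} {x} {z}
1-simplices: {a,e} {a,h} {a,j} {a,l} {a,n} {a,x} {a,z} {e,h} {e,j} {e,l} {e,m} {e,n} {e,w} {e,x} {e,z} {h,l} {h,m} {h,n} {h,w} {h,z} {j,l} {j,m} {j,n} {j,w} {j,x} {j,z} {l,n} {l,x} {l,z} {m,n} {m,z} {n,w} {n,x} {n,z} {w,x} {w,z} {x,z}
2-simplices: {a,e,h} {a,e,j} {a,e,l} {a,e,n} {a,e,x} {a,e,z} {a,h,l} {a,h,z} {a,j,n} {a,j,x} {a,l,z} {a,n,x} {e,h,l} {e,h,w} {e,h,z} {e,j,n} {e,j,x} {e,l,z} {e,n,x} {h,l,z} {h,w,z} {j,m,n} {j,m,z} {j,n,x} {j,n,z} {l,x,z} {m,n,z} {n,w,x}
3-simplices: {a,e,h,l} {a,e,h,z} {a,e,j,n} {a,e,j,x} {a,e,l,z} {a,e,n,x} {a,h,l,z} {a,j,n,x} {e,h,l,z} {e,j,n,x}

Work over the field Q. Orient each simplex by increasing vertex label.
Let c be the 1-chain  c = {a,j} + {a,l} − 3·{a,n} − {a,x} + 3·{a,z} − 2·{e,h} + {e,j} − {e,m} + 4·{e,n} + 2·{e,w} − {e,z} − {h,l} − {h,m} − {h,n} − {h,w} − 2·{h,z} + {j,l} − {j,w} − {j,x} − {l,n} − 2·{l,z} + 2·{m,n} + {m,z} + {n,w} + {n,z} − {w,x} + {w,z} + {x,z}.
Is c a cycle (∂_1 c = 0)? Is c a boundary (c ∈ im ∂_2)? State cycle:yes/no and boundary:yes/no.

cycle:no boundary:no

n_0=10 n_1=37 n_2=28 n_3=10  [Q]
∂1: piv[ae,ah,aj,al,an,ax,az,em,ew] rk=9  ker:eh,ej,el,en,ex,ez,hl,hm,hn,hw,hz,jl,jm,jn,jw,jx,jz,ln,lx,lz,mn,mz,nw,nx,nz,wx,wz,xz
∂2: piv[aeh,aej,ael,aen,aex,aez,ahl,ahz,ajn,ajx,alz,anx,ehw,hwz,jmn,jmz,jnz,lxz,nwx] rk=19  ker:ehl,ehz,ejn,ejx,elz,enx,hlz,jnx,mnz
∂3: piv[aehl,aehz,aejn,aejx,aelz,aenx,ahlz,ajnx] rk=8  ker:ehlz,ejnx
∂1c = −{a} − 3·{e} + 4·{h} + 3·{j} + 4·{l} − 5·{m} − {n} + {w} − 4·{x} + 2·{z}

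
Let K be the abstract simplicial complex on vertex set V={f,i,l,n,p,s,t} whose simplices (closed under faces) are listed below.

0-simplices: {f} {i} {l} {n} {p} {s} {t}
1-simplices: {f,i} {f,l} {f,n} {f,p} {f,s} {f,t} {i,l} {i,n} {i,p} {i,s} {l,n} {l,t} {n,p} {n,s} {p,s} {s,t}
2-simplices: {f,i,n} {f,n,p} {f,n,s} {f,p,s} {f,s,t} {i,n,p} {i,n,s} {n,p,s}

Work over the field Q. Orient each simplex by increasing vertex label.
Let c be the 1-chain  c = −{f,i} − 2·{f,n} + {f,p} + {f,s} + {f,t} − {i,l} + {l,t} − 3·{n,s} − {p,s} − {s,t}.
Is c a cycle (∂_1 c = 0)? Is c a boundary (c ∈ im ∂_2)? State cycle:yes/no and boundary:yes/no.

n_0=7 n_1=16 n_2=8  [Q]
∂1: piv[fi,fl,fn,fp,fs,ft] rk=6  ker:il,in,ip,is,ln,lt,np,ns,ps,st
∂2: piv[fin,fnp,fns,fps,fst,inp,ins] rk=7  ker:nps
∂1c = −2·{l} + {n} + 2·{p} − 2·{s} + {t}

cycle:no boundary:no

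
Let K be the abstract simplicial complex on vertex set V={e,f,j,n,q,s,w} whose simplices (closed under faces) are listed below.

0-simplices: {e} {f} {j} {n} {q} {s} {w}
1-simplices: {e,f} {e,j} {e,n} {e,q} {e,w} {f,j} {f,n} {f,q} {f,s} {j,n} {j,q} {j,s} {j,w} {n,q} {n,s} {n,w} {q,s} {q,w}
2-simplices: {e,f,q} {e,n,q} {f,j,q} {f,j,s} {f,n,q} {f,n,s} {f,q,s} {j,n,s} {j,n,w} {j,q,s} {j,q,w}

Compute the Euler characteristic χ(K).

χ(K)=0

n_0=7 n_1=18 n_2=11
χ=+7−18+11=0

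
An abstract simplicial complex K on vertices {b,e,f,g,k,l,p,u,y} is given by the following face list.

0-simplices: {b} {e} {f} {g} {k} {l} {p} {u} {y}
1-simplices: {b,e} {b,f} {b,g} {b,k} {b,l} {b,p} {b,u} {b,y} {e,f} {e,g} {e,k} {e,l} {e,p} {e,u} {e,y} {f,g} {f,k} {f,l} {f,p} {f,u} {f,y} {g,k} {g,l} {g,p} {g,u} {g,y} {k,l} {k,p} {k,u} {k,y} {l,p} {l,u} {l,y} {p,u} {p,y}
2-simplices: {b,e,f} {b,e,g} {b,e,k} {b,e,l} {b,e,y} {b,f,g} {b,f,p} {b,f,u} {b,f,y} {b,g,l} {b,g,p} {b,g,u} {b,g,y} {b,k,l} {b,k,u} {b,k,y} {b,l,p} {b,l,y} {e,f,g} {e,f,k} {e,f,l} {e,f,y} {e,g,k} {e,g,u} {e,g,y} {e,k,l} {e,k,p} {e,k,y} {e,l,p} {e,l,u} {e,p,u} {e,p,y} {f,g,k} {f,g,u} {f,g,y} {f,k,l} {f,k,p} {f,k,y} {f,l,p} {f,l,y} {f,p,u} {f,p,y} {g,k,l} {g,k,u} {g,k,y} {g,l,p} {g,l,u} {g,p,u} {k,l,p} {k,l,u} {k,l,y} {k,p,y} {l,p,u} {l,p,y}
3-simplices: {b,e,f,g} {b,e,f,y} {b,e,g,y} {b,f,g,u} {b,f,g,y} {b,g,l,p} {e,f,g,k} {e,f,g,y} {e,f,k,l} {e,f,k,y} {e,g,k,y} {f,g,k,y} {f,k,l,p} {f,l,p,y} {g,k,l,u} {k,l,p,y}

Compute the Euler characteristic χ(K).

n_0=9 n_1=35 n_2=54 n_3=16
χ=+9−35+54−16=12

χ(K)=12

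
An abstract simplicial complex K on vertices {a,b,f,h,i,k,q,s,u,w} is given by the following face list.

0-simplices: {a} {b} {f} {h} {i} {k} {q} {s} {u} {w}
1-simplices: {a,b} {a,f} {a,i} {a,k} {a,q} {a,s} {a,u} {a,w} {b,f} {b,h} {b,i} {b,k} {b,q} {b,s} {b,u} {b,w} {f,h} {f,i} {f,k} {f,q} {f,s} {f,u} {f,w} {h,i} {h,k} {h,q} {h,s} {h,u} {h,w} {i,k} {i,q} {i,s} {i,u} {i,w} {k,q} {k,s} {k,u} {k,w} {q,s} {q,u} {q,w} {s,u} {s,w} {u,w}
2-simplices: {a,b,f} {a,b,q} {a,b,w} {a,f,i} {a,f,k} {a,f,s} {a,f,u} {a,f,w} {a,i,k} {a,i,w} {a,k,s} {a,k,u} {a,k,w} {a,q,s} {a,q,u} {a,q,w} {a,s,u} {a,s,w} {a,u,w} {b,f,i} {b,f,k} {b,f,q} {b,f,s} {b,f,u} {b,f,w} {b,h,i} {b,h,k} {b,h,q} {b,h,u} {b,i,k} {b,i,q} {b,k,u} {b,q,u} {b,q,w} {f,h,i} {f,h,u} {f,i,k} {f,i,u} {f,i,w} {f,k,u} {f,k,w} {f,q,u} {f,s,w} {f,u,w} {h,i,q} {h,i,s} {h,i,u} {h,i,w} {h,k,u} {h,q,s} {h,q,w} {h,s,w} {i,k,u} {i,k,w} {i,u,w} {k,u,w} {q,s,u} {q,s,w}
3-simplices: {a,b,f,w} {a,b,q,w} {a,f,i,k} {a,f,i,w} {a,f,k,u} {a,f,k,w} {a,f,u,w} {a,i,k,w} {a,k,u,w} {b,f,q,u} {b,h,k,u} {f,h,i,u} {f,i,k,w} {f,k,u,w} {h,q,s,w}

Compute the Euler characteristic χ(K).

χ(K)=9

n_0=10 n_1=44 n_2=58 n_3=15
χ=+10−44+58−15=9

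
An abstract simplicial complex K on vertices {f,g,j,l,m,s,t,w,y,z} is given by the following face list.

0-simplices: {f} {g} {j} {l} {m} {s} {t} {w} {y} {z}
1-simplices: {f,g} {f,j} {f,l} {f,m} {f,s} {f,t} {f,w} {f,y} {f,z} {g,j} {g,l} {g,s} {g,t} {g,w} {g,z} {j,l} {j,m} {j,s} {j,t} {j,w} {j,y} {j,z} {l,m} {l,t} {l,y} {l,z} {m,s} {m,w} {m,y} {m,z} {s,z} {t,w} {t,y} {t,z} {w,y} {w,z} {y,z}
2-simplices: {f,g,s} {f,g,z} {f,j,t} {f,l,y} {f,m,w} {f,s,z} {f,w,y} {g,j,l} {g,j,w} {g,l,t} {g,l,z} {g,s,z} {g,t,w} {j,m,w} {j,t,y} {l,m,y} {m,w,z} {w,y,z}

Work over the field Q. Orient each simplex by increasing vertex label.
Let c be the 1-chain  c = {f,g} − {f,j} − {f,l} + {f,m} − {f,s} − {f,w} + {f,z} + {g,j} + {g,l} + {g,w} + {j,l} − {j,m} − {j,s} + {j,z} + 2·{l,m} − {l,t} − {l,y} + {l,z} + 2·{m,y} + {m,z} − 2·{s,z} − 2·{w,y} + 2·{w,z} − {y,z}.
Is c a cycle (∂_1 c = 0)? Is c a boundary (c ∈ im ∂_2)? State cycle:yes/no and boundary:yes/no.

cycle:no boundary:no

n_0=10 n_1=37 n_2=18  [Q]
∂1: piv[fg,fj,fl,fm,fs,ft,fw,fy,fz] rk=9  ker:gj,gl,gs,gt,gw,gz,jl,jm,js,jt,jw,jy,jz,lm,lt,ly,lz,ms,mw,my,mz,sz,tw,ty,tz,wy,wz,yz
∂2: piv[fgs,fgz,fjt,fly,fmw,fsz,fwy,gjl,gjw,glt,glz,gtw,jmw,jty,lmy,mwz,wyz] rk=17  ker:gsz
∂1c = {f} − 2·{g} − {m} − {t} + 3·{z}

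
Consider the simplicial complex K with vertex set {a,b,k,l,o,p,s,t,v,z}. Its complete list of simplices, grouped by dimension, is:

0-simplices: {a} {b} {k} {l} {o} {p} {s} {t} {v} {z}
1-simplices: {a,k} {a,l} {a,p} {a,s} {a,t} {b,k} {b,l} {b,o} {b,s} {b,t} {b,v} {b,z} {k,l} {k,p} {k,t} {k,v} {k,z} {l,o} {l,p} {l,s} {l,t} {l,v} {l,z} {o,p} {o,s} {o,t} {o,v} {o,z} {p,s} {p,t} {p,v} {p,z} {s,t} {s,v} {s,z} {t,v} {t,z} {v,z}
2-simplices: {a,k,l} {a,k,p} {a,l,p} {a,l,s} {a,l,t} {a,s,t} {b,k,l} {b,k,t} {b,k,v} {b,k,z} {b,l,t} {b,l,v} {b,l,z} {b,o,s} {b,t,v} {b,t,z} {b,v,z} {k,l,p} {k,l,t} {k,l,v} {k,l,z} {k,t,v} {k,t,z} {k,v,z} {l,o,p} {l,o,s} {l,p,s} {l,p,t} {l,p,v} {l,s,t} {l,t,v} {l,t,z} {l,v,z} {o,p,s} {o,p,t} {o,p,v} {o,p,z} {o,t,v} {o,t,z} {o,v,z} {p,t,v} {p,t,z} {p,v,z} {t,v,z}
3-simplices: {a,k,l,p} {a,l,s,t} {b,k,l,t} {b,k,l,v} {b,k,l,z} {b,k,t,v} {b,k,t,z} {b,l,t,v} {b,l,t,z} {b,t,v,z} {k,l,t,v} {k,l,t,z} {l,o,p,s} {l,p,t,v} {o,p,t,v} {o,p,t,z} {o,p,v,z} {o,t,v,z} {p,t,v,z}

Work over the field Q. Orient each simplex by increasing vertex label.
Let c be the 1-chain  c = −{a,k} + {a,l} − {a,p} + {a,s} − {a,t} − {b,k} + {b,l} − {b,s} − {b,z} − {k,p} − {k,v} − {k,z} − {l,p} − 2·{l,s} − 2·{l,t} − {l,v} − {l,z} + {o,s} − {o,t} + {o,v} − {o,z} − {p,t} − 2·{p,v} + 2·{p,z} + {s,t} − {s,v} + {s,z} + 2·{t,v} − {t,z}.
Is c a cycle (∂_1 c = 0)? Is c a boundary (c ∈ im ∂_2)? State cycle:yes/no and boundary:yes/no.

n_0=10 n_1=38 n_2=44 n_3=19  [Q]
∂1: piv[ak,al,ap,as,at,bk,bo,bv,bz] rk=9  ker:bl,bs,bt,kl,kp,kt,kv,kz,lo,lp,ls,lt,lv,lz,op,os,ot,ov,oz,ps,pt,pv,pz,st,sv,sz,tv,tz,vz
∂2: piv[akl,akp,alp,als,alt,ast,bkl,bkt,bkv,bkz,blt,blv,blz,bos,btv,btz,bvz,lop,los,lps,lpt,lpv,opt,opv,opz,otz] rk=26  ker:klp,klt,klv,klz,ktv,ktz,kvz,lst,ltv,ltz,lvz,ops,otv,ovz,ptv,ptz,pvz,tvz
∂3: piv[aklp,alst,bklt,bklv,bklz,bktv,bktz,bltv,bltz,btvz,lops,lptv,optv,optz,opvz,otvz] rk=16  ker:kltv,kltz,ptvz
∂1c = {a} + 2·{b} + {k} + 9·{l} − 2·{p} − 2·{s} − 5·{t} − 2·{v} − 2·{z}

cycle:no boundary:no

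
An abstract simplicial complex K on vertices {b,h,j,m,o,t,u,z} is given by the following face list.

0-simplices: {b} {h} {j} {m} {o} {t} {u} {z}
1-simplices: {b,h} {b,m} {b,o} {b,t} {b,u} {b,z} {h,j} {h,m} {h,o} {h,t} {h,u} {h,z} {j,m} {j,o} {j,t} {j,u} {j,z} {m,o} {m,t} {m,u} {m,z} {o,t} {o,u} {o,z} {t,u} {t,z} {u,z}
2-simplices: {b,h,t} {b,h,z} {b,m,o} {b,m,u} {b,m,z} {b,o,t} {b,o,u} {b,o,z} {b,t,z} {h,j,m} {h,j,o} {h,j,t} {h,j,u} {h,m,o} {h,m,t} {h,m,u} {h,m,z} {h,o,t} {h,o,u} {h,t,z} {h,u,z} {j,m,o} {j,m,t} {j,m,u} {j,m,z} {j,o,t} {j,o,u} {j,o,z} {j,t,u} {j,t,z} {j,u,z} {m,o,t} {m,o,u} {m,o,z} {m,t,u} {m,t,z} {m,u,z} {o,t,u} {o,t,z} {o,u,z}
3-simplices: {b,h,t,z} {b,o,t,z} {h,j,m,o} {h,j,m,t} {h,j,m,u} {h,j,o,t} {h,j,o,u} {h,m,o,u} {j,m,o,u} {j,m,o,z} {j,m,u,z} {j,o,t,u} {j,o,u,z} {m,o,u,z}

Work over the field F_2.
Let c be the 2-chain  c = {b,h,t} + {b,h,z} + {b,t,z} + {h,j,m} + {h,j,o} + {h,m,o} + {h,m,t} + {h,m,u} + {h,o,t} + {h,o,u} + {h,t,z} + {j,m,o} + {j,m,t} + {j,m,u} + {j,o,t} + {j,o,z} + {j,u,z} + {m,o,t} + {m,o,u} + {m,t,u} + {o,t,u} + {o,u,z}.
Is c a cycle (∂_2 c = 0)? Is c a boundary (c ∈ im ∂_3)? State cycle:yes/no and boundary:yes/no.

cycle:yes boundary:no

n_0=8 n_1=27 n_2=40 n_3=14  [Z2]
∂1: piv[bh,bm,bo,bt,bu,bz,hj] rk=7  ker:hm,ho,ht,hu,hz,jm,jo,jt,ju,jz,mo,mt,mu,mz,ot,ou,oz,tu,tz,uz
∂2: piv[bht,bhz,bmo,bmu,bmz,bot,bou,boz,btz,hjm,hjo,hjt,hju,hmo,hmt,hmu,hmz,huz,jmz,jtu] rk=20  ker:hot,hou,htz,jmo,jmt,jmu,jot,jou,joz,jtz,juz,mot,mou,moz,mtu,mtz,muz,otu,otz,ouz
∂3: piv[bhtz,botz,hjmo,hjmt,hjmu,hjot,hjou,hmou,jmoz,jmuz,jotu,jouz] rk=12  ker:jmou,mouz
∂2c = 0
c vs im∂3: residual ≠ 0 ⇒ not boundary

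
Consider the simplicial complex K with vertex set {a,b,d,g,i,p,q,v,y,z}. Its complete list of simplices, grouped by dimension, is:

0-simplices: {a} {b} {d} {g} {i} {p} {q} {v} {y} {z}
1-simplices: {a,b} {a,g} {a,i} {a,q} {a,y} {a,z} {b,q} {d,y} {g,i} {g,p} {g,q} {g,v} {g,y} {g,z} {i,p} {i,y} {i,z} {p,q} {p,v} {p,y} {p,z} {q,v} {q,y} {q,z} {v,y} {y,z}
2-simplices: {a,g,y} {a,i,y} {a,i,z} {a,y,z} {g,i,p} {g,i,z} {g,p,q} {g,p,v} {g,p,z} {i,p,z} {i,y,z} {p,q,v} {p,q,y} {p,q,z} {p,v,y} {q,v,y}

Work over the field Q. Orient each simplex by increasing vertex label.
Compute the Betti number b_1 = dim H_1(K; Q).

b_1=4

n_0=10 n_1=26 n_2=16  [Q]
∂1: piv[ab,ag,ai,aq,ay,az,dy,gp,gv] rk=9  ker:bq,gi,gq,gy,gz,ip,iy,iz,pq,pv,py,pz,qv,qy,qz,vy,yz
∂2: piv[agy,aiy,aiz,ayz,gip,giz,gpq,gpv,gpz,pqv,pqy,pqz,pvy] rk=13  ker:ipz,iyz,qvy
b_1=(26−9)−13=4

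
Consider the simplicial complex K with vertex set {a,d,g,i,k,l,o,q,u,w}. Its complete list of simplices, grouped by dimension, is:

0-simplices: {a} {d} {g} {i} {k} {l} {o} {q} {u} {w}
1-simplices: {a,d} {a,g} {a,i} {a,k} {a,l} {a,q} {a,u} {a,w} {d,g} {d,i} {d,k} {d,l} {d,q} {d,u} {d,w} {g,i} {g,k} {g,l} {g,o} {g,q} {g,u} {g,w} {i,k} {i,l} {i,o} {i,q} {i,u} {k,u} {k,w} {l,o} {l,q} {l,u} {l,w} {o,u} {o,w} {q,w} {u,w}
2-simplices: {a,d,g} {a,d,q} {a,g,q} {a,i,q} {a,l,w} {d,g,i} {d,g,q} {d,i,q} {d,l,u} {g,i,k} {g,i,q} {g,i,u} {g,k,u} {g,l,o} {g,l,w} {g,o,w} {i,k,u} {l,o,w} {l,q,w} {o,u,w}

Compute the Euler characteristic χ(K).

χ(K)=-7

n_0=10 n_1=37 n_2=20
χ=+10−37+20=-7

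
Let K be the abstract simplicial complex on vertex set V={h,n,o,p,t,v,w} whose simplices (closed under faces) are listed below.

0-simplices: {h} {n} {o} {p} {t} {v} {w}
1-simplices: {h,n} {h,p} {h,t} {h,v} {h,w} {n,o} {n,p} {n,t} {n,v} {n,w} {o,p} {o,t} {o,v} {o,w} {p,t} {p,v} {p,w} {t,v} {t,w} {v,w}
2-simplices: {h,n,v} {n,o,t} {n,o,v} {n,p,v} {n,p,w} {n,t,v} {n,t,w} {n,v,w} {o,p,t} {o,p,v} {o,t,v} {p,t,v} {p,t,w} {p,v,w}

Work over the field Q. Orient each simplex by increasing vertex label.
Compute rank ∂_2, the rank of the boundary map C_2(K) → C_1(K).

n_0=7 n_1=20 n_2=14  [Q]
∂1: piv[hn,hp,ht,hv,hw,no] rk=6  ker:np,nt,nv,nw,op,ot,ov,ow,pt,pv,pw,tv,tw,vw
∂2: piv[hnv,not,nov,npv,npw,ntv,ntw,nvw,opt,opv] rk=10  ker:otv,ptv,ptw,pvw
rk∂_2=10

rank∂_2=10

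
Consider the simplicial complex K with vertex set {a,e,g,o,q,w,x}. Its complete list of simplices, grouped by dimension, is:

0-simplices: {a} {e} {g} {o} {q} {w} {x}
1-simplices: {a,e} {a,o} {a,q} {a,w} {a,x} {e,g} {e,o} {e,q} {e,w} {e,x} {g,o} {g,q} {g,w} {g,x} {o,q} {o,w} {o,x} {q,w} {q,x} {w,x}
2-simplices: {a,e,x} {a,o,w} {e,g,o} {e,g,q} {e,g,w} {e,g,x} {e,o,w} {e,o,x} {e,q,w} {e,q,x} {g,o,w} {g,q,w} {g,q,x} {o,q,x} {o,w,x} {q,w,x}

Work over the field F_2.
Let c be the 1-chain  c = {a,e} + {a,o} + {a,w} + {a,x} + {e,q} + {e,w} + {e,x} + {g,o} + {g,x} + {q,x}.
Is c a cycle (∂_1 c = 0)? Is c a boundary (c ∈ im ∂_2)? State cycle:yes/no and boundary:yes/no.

cycle:yes boundary:yes

n_0=7 n_1=20 n_2=16  [Z2]
∂1: piv[ae,ao,aq,aw,ax,eg] rk=6  ker:eo,eq,ew,ex,go,gq,gw,gx,oq,ow,ox,qw,qx,wx
∂2: piv[aex,aow,ego,egq,egw,egx,eow,eox,eqw,eqx,oqx,owx] rk=12  ker:gow,gqw,gqx,qwx
∂1c = 0
c vs im∂2: reduces to 0 ⇒ boundary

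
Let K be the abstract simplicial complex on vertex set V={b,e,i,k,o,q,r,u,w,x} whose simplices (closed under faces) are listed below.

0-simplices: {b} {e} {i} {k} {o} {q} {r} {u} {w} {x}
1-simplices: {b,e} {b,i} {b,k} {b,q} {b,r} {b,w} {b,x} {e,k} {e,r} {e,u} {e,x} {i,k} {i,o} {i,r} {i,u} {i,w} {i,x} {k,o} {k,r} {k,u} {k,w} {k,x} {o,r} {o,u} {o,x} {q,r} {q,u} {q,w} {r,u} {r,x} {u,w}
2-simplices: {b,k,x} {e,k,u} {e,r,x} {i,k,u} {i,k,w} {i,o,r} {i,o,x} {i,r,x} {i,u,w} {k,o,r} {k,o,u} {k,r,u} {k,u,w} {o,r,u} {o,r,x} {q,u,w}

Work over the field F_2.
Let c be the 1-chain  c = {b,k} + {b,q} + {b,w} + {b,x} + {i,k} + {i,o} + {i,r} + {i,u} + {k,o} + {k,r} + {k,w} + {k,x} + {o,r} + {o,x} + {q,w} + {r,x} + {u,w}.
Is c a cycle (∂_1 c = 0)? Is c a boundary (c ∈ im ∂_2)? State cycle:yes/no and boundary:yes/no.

n_0=10 n_1=31 n_2=16  [Z2]
∂1: piv[be,bi,bk,bq,br,bw,bx,eu,io] rk=9  ker:ek,er,ex,ik,ir,iu,iw,ix,ko,kr,ku,kw,kx,or,ou,ox,qr,qu,qw,ru,rx,uw
∂2: piv[bkx,eku,erx,iku,ikw,ior,iox,irx,iuw,kor,kou,kru,quw] rk=13  ker:kuw,oru,orx
∂1c = 0
c vs im∂2: residual ≠ 0 ⇒ not boundary

cycle:yes boundary:no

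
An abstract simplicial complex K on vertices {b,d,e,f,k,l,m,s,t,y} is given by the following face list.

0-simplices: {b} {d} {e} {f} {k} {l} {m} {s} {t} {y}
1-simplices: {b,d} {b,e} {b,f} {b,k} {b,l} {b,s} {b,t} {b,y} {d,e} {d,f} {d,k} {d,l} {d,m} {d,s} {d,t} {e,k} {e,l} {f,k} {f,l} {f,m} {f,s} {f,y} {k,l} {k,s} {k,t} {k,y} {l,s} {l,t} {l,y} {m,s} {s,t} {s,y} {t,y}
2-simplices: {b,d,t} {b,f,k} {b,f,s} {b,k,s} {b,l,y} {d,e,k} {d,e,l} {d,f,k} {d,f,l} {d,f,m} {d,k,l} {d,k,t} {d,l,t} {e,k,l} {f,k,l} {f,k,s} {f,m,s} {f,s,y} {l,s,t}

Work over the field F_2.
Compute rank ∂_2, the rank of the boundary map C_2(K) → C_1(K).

n_0=10 n_1=33 n_2=19  [Z2]
∂1: piv[bd,be,bf,bk,bl,bs,bt,by,dm] rk=9  ker:de,df,dk,dl,ds,dt,ek,el,fk,fl,fm,fs,fy,kl,ks,kt,ky,ls,lt,ly,ms,st,sy,ty
∂2: piv[bdt,bfk,bfs,bks,bly,dek,del,dfk,dfl,dfm,dkl,dkt,dlt,fms,fsy,lst] rk=16  ker:ekl,fkl,fks
rk∂_2=16

rank∂_2=16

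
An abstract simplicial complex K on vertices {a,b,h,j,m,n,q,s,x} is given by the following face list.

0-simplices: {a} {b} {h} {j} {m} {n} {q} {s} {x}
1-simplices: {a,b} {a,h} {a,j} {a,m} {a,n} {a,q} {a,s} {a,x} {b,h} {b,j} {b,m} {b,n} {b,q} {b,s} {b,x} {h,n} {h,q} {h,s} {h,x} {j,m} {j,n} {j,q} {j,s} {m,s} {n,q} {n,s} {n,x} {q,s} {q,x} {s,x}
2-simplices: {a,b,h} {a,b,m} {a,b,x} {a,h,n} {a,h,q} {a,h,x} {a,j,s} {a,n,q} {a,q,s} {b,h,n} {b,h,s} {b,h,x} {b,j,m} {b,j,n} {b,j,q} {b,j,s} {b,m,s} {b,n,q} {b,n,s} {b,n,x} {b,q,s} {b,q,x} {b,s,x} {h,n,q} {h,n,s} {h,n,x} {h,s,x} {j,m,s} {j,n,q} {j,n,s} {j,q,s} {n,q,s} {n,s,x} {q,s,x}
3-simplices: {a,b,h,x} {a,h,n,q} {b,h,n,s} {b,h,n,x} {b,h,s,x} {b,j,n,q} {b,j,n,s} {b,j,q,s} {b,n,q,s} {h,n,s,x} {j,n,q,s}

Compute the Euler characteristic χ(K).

n_0=9 n_1=30 n_2=34 n_3=11
χ=+9−30+34−11=2

χ(K)=2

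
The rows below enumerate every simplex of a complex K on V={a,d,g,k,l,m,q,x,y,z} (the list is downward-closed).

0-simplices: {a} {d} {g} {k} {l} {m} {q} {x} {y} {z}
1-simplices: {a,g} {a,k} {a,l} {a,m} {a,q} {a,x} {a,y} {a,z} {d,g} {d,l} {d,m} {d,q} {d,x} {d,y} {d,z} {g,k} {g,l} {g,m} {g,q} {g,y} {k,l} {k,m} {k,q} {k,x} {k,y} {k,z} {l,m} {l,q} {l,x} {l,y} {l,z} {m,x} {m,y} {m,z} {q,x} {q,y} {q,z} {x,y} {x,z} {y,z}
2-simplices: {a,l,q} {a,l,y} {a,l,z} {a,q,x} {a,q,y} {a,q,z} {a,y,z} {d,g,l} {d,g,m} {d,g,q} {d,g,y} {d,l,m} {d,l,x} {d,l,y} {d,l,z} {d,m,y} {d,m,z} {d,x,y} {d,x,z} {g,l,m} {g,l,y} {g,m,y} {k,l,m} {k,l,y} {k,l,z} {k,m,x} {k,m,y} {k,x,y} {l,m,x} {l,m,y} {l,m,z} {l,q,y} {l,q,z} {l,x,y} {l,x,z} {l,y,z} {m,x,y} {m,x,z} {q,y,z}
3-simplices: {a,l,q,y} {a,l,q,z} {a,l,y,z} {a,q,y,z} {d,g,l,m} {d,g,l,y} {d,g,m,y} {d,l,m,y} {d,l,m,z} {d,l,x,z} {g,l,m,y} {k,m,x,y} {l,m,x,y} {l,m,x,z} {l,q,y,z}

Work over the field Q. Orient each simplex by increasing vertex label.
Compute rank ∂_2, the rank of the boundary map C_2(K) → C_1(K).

n_0=10 n_1=40 n_2=39 n_3=15  [Q]
∂1: piv[ag,ak,al,am,aq,ax,ay,az,dg] rk=9  ker:dl,dm,dq,dx,dy,dz,gk,gl,gm,gq,gy,kl,km,kq,kx,ky,kz,lm,lq,lx,ly,lz,mx,my,mz,qx,qy,qz,xy,xz,yz
∂2: piv[alq,aly,alz,aqx,aqy,aqz,ayz,dgl,dgm,dgq,dgy,dlm,dlx,dly,dlz,dmy,dmz,dxy,dxz,klm,kly,klz,kmx,kxy] rk=24  ker:glm,gly,gmy,kmy,lmx,lmy,lmz,lqy,lqz,lxy,lxz,lyz,mxy,mxz,qyz
∂3: piv[alqy,alqz,alyz,aqyz,dglm,dgly,dgmy,dlmy,dlmz,dlxz,kmxy,lmxy,lmxz] rk=13  ker:glmy,lqyz
rk∂_2=24

rank∂_2=24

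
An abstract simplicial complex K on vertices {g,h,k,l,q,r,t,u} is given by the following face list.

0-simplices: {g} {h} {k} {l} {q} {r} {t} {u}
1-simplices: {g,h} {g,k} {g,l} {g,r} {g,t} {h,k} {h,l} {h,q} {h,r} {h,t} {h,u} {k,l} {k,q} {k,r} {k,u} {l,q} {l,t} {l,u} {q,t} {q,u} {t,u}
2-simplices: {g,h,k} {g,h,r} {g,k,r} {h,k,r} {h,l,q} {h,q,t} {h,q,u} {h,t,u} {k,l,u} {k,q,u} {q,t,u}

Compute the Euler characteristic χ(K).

n_0=8 n_1=21 n_2=11
χ=+8−21+11=-2

χ(K)=-2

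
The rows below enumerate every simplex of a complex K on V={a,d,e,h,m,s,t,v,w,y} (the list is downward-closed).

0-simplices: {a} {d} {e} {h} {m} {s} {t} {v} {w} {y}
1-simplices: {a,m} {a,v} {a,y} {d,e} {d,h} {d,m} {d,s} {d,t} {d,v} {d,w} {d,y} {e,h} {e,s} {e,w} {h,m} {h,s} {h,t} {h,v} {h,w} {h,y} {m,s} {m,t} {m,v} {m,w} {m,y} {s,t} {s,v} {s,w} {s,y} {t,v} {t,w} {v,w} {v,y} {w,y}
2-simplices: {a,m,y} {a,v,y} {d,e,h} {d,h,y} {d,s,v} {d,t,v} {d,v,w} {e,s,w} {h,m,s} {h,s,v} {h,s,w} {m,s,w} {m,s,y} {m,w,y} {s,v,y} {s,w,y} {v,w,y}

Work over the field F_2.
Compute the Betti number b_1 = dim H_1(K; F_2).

n_0=10 n_1=34 n_2=17  [Z2]
∂1: piv[am,av,ay,de,dh,dm,ds,dt,dw] rk=9  ker:dv,dy,eh,es,ew,hm,hs,ht,hv,hw,hy,ms,mt,mv,mw,my,st,sv,sw,sy,tv,tw,vw,vy,wy
∂2: piv[amy,avy,deh,dhy,dsv,dtv,dvw,esw,hms,hsv,hsw,msw,msy,mwy,svy,vwy] rk=16  ker:swy
b_1=(34−9)−16=9

b_1=9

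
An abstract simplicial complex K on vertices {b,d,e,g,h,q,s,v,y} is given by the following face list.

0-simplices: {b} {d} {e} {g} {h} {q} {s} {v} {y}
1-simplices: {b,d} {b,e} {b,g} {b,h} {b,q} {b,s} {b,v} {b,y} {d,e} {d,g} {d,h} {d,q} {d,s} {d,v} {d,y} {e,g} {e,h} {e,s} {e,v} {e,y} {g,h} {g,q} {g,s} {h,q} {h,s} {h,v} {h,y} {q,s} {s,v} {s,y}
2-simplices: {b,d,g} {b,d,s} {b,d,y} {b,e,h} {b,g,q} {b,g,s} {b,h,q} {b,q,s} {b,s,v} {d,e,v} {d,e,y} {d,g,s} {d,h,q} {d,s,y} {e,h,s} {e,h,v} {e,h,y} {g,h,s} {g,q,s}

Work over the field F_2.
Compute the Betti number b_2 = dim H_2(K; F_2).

n_0=9 n_1=30 n_2=19  [Z2]
∂1: piv[bd,be,bg,bh,bq,bs,bv,by] rk=8  ker:de,dg,dh,dq,ds,dv,dy,eg,eh,es,ev,ey,gh,gq,gs,hq,hs,hv,hy,qs,sv,sy
∂2: piv[bdg,bds,bdy,beh,bgq,bgs,bhq,bqs,bsv,dev,dey,dhq,dsy,ehs,ehv,ehy,ghs] rk=17  ker:dgs,gqs
b_2=(19−17)−0=2

b_2=2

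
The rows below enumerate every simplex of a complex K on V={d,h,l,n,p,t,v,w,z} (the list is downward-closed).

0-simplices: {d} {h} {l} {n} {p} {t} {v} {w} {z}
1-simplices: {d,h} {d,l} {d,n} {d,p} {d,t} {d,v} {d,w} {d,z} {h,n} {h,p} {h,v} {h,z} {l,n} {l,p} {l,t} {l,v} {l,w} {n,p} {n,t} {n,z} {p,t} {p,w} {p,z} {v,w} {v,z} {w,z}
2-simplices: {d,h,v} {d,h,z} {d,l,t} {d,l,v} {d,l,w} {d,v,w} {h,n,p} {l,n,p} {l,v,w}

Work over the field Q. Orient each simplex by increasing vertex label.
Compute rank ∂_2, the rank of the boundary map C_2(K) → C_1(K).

rank∂_2=8

n_0=9 n_1=26 n_2=9  [Q]
∂1: piv[dh,dl,dn,dp,dt,dv,dw,dz] rk=8  ker:hn,hp,hv,hz,ln,lp,lt,lv,lw,np,nt,nz,pt,pw,pz,vw,vz,wz
∂2: piv[dhv,dhz,dlt,dlv,dlw,dvw,hnp,lnp] rk=8  ker:lvw
rk∂_2=8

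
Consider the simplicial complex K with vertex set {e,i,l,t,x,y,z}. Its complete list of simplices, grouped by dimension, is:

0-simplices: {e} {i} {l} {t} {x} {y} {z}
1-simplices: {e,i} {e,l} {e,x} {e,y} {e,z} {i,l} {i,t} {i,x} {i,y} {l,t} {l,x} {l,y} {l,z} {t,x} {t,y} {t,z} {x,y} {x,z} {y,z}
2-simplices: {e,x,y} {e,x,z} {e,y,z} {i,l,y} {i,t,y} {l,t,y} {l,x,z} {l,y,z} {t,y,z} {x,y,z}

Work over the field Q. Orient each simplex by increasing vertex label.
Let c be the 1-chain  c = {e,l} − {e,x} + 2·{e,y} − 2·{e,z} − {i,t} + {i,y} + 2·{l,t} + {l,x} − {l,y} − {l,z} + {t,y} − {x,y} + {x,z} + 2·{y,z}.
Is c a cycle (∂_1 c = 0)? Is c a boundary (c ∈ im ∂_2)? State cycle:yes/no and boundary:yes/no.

cycle:yes boundary:no

n_0=7 n_1=19 n_2=10  [Q]
∂1: piv[ei,el,ex,ey,ez,it] rk=6  ker:il,ix,iy,lt,lx,ly,lz,tx,ty,tz,xy,xz,yz
∂2: piv[exy,exz,eyz,ily,ity,lty,lxz,lyz,tyz] rk=9  ker:xyz
∂1c = 0
c vs im∂2: residual ≠ 0 ⇒ not boundary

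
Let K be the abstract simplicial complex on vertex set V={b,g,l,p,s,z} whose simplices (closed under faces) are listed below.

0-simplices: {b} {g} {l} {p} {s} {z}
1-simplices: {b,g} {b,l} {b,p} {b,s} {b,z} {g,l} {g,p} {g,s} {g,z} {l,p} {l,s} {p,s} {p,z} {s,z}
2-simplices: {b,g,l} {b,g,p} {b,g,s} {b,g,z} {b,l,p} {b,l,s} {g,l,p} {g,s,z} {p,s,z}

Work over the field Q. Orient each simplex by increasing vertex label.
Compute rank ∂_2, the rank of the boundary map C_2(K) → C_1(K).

rank∂_2=8

n_0=6 n_1=14 n_2=9  [Q]
∂1: piv[bg,bl,bp,bs,bz] rk=5  ker:gl,gp,gs,gz,lp,ls,ps,pz,sz
∂2: piv[bgl,bgp,bgs,bgz,blp,bls,gsz,psz] rk=8  ker:glp
rk∂_2=8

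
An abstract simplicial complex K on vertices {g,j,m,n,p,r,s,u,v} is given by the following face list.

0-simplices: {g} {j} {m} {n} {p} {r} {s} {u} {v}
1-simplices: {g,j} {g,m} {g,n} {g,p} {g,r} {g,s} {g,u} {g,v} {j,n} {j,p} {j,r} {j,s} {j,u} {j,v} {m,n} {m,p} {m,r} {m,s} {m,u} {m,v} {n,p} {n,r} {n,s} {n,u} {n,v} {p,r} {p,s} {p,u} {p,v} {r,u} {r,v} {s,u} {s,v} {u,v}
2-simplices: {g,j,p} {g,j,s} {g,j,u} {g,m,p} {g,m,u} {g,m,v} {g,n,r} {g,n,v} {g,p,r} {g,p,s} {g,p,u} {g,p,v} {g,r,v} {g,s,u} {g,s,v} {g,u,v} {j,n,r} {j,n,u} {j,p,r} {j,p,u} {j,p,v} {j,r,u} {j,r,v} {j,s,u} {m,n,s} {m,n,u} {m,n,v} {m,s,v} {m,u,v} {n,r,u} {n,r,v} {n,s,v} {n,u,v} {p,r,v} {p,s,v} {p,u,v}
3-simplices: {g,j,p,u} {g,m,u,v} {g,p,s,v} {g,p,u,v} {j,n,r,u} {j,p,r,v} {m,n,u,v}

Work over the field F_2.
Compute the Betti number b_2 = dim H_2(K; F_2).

b_2=5

n_0=9 n_1=34 n_2=36 n_3=7  [Z2]
∂1: piv[gj,gm,gn,gp,gr,gs,gu,gv] rk=8  ker:jn,jp,jr,js,ju,jv,mn,mp,mr,ms,mu,mv,np,nr,ns,nu,nv,pr,ps,pu,pv,ru,rv,su,sv,uv
∂2: piv[gjp,gjs,gju,gmp,gmu,gmv,gnr,gnv,gpr,gps,gpu,gpv,grv,gsu,gsv,guv,jnr,jnu,jpr,jpv,jru,mns,mnu,msv] rk=24  ker:jpu,jrv,jsu,mnv,muv,nru,nrv,nsv,nuv,prv,psv,puv
∂3: piv[gjpu,gmuv,gpsv,gpuv,jnru,jprv,mnuv] rk=7
b_2=(36−24)−7=5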